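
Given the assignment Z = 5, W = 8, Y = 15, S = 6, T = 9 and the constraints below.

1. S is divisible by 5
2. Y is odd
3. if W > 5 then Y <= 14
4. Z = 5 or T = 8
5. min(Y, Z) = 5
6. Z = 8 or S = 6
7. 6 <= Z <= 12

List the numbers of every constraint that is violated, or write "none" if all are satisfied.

Constraints 1, 3, and 7 do not hold.

1. 6 = 5*1 + 1, so 5 does not divide 6  no
2. Y = 15 is odd  yes
3. W = 8 > 5, so we need Y ≤ 14; but Y = 15 > 14  no
4. Z = 5 = 5 (first disjunct)  yes
5. min(15, 5) = 5  yes
6. Z = 5 ≠ 8, but S = 6 = 6 (second disjunct)  yes
7. Z = 5 is outside [6, 12]  no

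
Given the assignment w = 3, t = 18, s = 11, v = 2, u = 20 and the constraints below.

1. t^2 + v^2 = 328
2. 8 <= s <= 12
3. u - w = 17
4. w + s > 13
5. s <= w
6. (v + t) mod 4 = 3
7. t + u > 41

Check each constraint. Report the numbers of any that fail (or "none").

1. t^2 + v^2 = 18^2 + 2^2 = 324 + 4 = 328 — satisfied.
2. s = 11 lies in [8, 12] — satisfied.
3. u - w = 20 - 3 = 17 — satisfied.
4. w + s = 3 + 11 = 14; 14 > 13 — satisfied.
5. s = 11, w = 3; 11 > 3 (want ≤) — violated.
6. v + t = 20; 20 mod 4 = 0, not 3 — violated.
7. t + u = 18 + 20 = 38; 38 ≤ 41, bound 41 not met — violated.

The assignment fails constraints 5, 6, 7.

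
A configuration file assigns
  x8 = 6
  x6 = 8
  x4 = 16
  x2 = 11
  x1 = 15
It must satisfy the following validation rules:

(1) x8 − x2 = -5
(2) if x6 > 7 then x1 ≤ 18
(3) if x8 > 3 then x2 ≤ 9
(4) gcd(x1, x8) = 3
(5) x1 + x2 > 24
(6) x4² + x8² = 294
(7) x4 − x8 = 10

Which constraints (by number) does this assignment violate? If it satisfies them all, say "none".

(1) x8 − x2 = 6 − 11 = -5 — holds.
(2) x6 = 8 > 7, so we need x1 ≤ 18; x1 = 15 ≤ 18 — holds.
(3) x8 = 6 > 3, so we need x2 ≤ 9; but x2 = 11 > 9 — does not hold.
(4) gcd(15, 6) = 3 — holds.
(5) x1 + x2 = 15 + 11 = 26; 26 > 24 — holds.
(6) x4² + x8² = 16² + 6² = 256 + 36 = 292, not 294 — does not hold.
(7) x4 − x8 = 16 − 6 = 10 — holds.

Violated: 3, 6.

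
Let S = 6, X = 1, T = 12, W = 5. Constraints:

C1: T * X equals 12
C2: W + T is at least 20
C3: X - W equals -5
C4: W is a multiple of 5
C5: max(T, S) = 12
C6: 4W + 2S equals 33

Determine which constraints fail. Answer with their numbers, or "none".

No — constraints 2, 3, and 6 are not satisfied.

C1: T * X = 12 * 1 = 12  holds
C2: W + T = 5 + 12 = 17; 17 < 20, bound 20 not met  fails
C3: X - W = 1 - 5 = -4, not -5  fails
C4: 5 / 5 = 1, so 5 divides 5  holds
C5: max(12, 6) = 12  holds
C6: 4W + 2S = 4(5) + 2(6) = 32, not 33  fails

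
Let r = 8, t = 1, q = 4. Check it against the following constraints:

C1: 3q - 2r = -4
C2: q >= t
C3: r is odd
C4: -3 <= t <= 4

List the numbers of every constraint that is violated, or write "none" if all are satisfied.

No — constraint 3 is not satisfied.

C1: 3q - 2r = 3(4) - 2(8) = -4 — OK.
C2: q = 4, t = 1; 4 ≥ 1 — OK.
C3: r = 8 is even — violated.
C4: t = 1 lies in [-3, 4] — OK.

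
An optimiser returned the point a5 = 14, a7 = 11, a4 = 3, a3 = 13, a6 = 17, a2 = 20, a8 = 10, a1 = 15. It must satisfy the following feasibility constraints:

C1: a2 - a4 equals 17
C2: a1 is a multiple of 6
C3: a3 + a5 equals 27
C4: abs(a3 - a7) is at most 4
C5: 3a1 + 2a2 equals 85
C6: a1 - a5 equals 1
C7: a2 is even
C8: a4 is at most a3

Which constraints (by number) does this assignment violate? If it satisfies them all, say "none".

C1: a2 - a4 = 20 - 3 = 17 — OK.
C2: 15 = 6*2 + 3, so 6 does not divide 15 — violated.
C3: a3 + a5 = 13 + 14 = 27 — OK.
C4: abs(13 - 11) = 2; 2 ≤ 4 — OK.
C5: 3a1 + 2a2 = 3(15) + 2(20) = 85 — OK.
C6: a1 - a5 = 15 - 14 = 1 — OK.
C7: a2 = 20 is even — OK.
C8: a4 = 3, a3 = 13; 3 ≤ 13 — OK.

No — constraint 2 is not satisfied.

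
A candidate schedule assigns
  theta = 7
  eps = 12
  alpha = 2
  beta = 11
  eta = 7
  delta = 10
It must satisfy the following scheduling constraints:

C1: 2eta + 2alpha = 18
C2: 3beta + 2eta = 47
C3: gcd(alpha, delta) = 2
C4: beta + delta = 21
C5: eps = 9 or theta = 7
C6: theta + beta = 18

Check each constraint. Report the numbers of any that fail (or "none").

C1: 2eta + 2alpha = 2(7) + 2(2) = 18  ✔
C2: 3beta + 2eta = 3(11) + 2(7) = 47  ✔
C3: gcd(2, 10) = 2  ✔
C4: beta + delta = 11 + 10 = 21  ✔
C5: eps = 12 ≠ 9, but theta = 7 = 7 (second disjunct)  ✔
C6: theta + beta = 7 + 11 = 18  ✔

None — every constraint holds.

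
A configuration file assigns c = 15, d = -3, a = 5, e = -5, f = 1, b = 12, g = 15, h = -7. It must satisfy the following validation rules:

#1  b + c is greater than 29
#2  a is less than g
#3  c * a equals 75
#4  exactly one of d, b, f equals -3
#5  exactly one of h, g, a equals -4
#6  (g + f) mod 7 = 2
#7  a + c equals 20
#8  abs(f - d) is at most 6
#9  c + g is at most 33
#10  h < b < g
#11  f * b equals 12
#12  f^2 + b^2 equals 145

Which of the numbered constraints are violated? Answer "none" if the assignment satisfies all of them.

No — constraints 1, 5 are not satisfied.

#1 b + c = 12 + 15 = 27; 27 ≤ 29, bound 29 not met — does not hold.
#2 a = 5, g = 15; 5 < 15 — holds.
#3 c * a = 15 * 5 = 75 — holds.
#4 d=-3, b=12, f=1; 1 of them equals -3 — holds.
#5 h=-7, g=15, a=5; 0 of them equal -4, not exactly one — does not hold.
#6 g + f = 16; 16 mod 7 = 2 — holds.
#7 a + c = 5 + 15 = 20 — holds.
#8 abs(1 - (-3)) = 4; 4 ≤ 6 — holds.
#9 c + g = 15 + 15 = 30; 30 ≤ 33 — holds.
#10 values -7 < 12 < 15 — holds.
#11 f * b = 1 * 12 = 12 — holds.
#12 f^2 + b^2 = 1^2 + 12^2 = 1 + 144 = 145 — holds.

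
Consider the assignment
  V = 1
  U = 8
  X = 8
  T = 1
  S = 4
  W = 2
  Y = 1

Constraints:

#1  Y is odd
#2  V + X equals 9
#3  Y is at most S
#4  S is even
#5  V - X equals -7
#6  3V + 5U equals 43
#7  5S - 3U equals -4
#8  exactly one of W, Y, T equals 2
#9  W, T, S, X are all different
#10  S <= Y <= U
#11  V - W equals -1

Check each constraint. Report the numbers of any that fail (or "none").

The assignment fails constraint 10.

#1 Y = 1 is odd  ✔
#2 V + X = 1 + 8 = 9  ✔
#3 Y = 1, S = 4; 1 ≤ 4  ✔
#4 S = 4 is even  ✔
#5 V - X = 1 - 8 = -7  ✔
#6 3V + 5U = 3(1) + 5(8) = 43  ✔
#7 5S - 3U = 5(4) - 3(8) = -4  ✔
#8 W=2, Y=1, T=1; 1 of them equals 2  ✔
#9 values 2, 1, 4, 8 are pairwise distinct  ✔
#10 values 4, 1, 8; S = 4 is not <= Y = 1  ✘
#11 V - W = 1 - 2 = -1  ✔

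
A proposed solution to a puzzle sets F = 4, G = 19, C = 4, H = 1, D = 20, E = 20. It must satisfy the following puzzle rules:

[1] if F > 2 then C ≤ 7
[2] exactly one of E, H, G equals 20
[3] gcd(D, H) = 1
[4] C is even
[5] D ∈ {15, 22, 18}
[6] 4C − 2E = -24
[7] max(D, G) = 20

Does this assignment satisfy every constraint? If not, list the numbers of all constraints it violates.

Constraint 5 is violated.

[1] F = 4 > 2, so we need C ≤ 7; C = 4 ≤ 7 — holds.
[2] E=20, H=1, G=19; 1 of them equals 20 — holds.
[3] gcd(20, 1) = 1 — holds.
[4] C = 4 is even — holds.
[5] D = 20 is not in {15, 22, 18} — fails.
[6] 4C − 2E = 4(4) − 2(20) = -24 — holds.
[7] max(20, 19) = 20 — holds.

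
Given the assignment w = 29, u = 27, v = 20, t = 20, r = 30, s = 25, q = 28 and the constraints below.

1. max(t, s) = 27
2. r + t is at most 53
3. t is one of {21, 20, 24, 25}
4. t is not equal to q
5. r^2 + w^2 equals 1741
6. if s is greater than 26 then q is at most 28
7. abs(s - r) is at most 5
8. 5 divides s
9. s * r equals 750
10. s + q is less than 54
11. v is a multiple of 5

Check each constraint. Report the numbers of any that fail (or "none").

1. max(20, 25) = 25, not 27  ✘
2. r + t = 30 + 20 = 50; 50 ≤ 53  ✔
3. t = 20 is in {21, 20, 24, 25}  ✔
4. t = 20, q = 28; distinct  ✔
5. r^2 + w^2 = 30^2 + 29^2 = 900 + 841 = 1741  ✔
6. s = 25, not > 26; antecedent false, conditional vacuously true  ✔
7. abs(25 - 30) = 5; 5 ≤ 5  ✔
8. 25 / 5 = 5, so 5 divides 25  ✔
9. s * r = 25 * 30 = 750  ✔
10. s + q = 25 + 28 = 53; 53 < 54  ✔
11. 20 / 5 = 4, so 5 divides 20  ✔

Violated: 1.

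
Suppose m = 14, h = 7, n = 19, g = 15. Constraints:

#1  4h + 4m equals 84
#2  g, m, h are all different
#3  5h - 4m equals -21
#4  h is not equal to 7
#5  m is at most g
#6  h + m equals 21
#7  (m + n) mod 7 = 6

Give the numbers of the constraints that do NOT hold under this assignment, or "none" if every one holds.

#1 4h + 4m = 4(7) + 4(14) = 84 — holds.
#2 values 15, 14, 7 are pairwise distinct — holds.
#3 5h - 4m = 5(7) - 4(14) = -21 — holds.
#4 h = 7, but 7 is required to differ — does not hold.
#5 m = 14, g = 15; 14 ≤ 15 — holds.
#6 h + m = 7 + 14 = 21 — holds.
#7 m + n = 33; 33 mod 7 = 5, not 6 — does not hold.

Constraints 4 and 7 are violated.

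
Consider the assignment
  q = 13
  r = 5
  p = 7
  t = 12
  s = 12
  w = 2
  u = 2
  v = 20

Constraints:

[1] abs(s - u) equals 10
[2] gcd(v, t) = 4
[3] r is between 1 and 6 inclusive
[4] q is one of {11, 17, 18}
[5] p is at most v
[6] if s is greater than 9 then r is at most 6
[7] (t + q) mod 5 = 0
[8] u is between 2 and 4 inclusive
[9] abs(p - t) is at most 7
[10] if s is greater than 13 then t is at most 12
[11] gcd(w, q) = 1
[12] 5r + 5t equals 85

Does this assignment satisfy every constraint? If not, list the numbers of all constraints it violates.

[1] abs(12 - 2) = 10  holds
[2] gcd(20, 12) = 4  holds
[3] r = 5 lies in [1, 6]  holds
[4] q = 13 is not in {11, 17, 18}  fails
[5] p = 7, v = 20; 7 ≤ 20  holds
[6] s = 12 > 9, so we need r ≤ 6; r = 5 ≤ 6  holds
[7] t + q = 25; 25 mod 5 = 0  holds
[8] u = 2 lies in [2, 4]  holds
[9] abs(7 - 12) = 5; 5 ≤ 7  holds
[10] s = 12, not > 13; antecedent false, conditional vacuously true  holds
[11] gcd(2, 13) = 1  holds
[12] 5r + 5t = 5(5) + 5(12) = 85  holds

Constraint 4 is violated.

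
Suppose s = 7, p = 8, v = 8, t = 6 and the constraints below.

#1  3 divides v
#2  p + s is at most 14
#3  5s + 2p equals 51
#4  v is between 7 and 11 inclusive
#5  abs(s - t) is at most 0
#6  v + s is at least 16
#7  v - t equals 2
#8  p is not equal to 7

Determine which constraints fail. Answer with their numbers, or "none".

#1 8 = 3*2 + 2, so 3 does not divide 8  ✗
#2 p + s = 8 + 7 = 15; 15 > 14, bound 14 not met  ✗
#3 5s + 2p = 5(7) + 2(8) = 51  ✓
#4 v = 8 lies in [7, 11]  ✓
#5 abs(7 - 6) = 1; 1 > 0, exceeds bound 0  ✗
#6 v + s = 8 + 7 = 15; 15 < 16, bound 16 not met  ✗
#7 v - t = 8 - 6 = 2  ✓
#8 p = 8, and 8 ≠ 7  ✓

The assignment fails constraints 1, 2, 5, 6.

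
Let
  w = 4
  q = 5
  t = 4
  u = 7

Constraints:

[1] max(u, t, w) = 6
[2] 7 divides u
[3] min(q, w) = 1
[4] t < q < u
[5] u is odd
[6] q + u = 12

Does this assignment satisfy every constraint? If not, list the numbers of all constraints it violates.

[1] max(7, 4, 4) = 7, not 6 — violated.
[2] 7 / 7 = 1, so 7 divides 7 — satisfied.
[3] min(5, 4) = 4, not 1 — violated.
[4] values 4 < 5 < 7 — satisfied.
[5] u = 7 is odd — satisfied.
[6] q + u = 5 + 7 = 12 — satisfied.

Constraints 1, 3 do not hold.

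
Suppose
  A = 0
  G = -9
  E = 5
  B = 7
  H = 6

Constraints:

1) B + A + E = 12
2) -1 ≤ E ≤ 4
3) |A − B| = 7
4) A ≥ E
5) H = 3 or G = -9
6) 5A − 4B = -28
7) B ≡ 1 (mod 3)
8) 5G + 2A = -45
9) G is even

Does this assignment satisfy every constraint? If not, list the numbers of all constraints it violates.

1) B + A + E = 7 + 0 + 5 = 12  yes
2) E = 5 is outside [-1, 4]  no
3) |0 − 7| = 7  yes
4) A = 0, E = 5; 0 < 5 (want ≥)  no
5) H = 6 ≠ 3, but G = -9 = -9 (second disjunct)  yes
6) 5A − 4B = 5(0) − 4(7) = -28  yes
7) 7 mod 3 = 1  yes
8) 5G + 2A = 5(-9) + 2(0) = -45  yes
9) G = -9 is odd  no

Violated: 2, 4, and 9.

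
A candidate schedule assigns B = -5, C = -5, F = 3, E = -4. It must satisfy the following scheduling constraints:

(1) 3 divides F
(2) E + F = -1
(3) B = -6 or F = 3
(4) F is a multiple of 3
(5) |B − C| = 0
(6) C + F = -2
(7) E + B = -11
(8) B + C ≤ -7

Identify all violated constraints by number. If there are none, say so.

Violated: 7.

(1) 3 / 3 = 1, so 3 divides 3 — holds.
(2) E + F = -4 + 3 = -1 — holds.
(3) B = -5 ≠ -6, but F = 3 = 3 (second disjunct) — holds.
(4) 3 / 3 = 1, so 3 divides 3 — holds.
(5) |-5 − (-5)| = 0 — holds.
(6) C + F = -5 + 3 = -2 — holds.
(7) E + B = -4 + (-5) = -9, not -11 — fails.
(8) B + C = -5 + (-5) = -10; -10 ≤ -7 — holds.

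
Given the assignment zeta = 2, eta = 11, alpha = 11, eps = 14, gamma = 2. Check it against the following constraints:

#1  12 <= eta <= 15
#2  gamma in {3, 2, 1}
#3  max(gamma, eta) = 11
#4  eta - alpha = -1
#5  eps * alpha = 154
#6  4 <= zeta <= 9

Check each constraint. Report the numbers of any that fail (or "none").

No — constraints 1, 4, and 6 are not satisfied.

#1 eta = 11 is outside [12, 15] — violated.
#2 gamma = 2 is in {3, 2, 1} — satisfied.
#3 max(2, 11) = 11 — satisfied.
#4 eta - alpha = 11 - 11 = 0, not -1 — violated.
#5 eps * alpha = 14 * 11 = 154 — satisfied.
#6 zeta = 2 is outside [4, 9] — violated.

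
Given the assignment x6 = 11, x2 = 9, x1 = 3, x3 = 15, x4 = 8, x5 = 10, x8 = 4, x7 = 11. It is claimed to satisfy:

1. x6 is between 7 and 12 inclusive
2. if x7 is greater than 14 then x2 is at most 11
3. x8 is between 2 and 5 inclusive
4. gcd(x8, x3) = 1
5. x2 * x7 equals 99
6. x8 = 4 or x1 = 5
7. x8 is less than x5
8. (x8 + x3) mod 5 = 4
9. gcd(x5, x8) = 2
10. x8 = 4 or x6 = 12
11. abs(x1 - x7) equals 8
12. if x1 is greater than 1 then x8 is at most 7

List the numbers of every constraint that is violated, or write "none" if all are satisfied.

1. x6 = 11 lies in [7, 12] — satisfied.
2. x7 = 11, not > 14; antecedent false, conditional vacuously true — satisfied.
3. x8 = 4 lies in [2, 5] — satisfied.
4. gcd(4, 15) = 1 — satisfied.
5. x2 * x7 = 9 * 11 = 99 — satisfied.
6. x8 = 4 = 4 (first disjunct) — satisfied.
7. x8 = 4, x5 = 10; 4 < 10 — satisfied.
8. x8 + x3 = 19; 19 mod 5 = 4 — satisfied.
9. gcd(10, 4) = 2 — satisfied.
10. x8 = 4 = 4 (first disjunct) — satisfied.
11. abs(3 - 11) = 8 — satisfied.
12. x1 = 3 > 1, so we need x8 ≤ 7; x8 = 4 ≤ 7 — satisfied.

None — every constraint holds.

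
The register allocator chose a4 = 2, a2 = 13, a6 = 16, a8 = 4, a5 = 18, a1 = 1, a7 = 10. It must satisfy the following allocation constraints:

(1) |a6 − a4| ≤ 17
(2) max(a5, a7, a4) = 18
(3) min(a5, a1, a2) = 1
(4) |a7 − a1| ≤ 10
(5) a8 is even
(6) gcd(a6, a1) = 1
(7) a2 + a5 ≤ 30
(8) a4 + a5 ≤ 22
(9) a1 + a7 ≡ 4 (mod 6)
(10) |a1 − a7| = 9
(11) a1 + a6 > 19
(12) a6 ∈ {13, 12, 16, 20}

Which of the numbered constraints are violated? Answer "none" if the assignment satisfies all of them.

(1) |16 − 2| = 14; 14 ≤ 17  true
(2) max(18, 10, 2) = 18  true
(3) min(18, 1, 13) = 1  true
(4) |10 − 1| = 9; 9 ≤ 10  true
(5) a8 = 4 is even  true
(6) gcd(16, 1) = 1  true
(7) a2 + a5 = 13 + 18 = 31; 31 > 30, bound 30 not met  false
(8) a4 + a5 = 2 + 18 = 20; 20 ≤ 22  true
(9) a1 + a7 = 11; 11 mod 6 = 5, not 4  false
(10) |1 − 10| = 9  true
(11) a1 + a6 = 1 + 16 = 17; 17 ≤ 19, bound 19 not met  false
(12) a6 = 16 is in {13, 12, 16, 20}  true

No — constraints 7, 9, and 11 are not satisfied.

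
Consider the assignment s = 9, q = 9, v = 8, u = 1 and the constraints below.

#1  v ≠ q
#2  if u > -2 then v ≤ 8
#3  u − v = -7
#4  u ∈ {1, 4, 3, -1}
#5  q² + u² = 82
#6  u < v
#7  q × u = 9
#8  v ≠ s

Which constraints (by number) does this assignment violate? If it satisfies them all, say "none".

The assignment satisfies every constraint.

#1 v = 8, q = 9; distinct — OK.
#2 u = 1 > -2, so we need v ≤ 8; v = 8 ≤ 8 — OK.
#3 u − v = 1 − 8 = -7 — OK.
#4 u = 1 is in {1, 4, 3, -1} — OK.
#5 q² + u² = 9² + 1² = 81 + 1 = 82 — OK.
#6 u = 1, v = 8; 1 < 8 — OK.
#7 q × u = 9 × 1 = 9 — OK.
#8 v = 8, s = 9; distinct — OK.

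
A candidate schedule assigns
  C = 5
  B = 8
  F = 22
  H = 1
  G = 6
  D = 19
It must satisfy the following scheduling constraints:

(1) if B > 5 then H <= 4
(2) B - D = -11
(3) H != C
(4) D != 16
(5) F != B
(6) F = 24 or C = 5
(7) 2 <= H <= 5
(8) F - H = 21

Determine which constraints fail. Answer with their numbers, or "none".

(1) B = 8 > 5, so we need H ≤ 4; H = 1 ≤ 4  yes
(2) B - D = 8 - 19 = -11  yes
(3) H = 1, C = 5; distinct  yes
(4) D = 19, and 19 ≠ 16  yes
(5) F = 22, B = 8; distinct  yes
(6) F = 22 ≠ 24, but C = 5 = 5 (second disjunct)  yes
(7) H = 1 is outside [2, 5]  no
(8) F - H = 22 - 1 = 21  yes

Constraint 7 is violated.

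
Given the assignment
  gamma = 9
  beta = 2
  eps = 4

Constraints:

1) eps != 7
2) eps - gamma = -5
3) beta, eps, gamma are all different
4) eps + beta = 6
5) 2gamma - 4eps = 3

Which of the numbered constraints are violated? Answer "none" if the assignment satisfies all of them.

Constraint 5 does not hold.

1) eps = 4, and 4 ≠ 7  holds
2) eps - gamma = 4 - 9 = -5  holds
3) values 2, 4, 9 are pairwise distinct  holds
4) eps + beta = 4 + 2 = 6  holds
5) 2gamma - 4eps = 2(9) - 4(4) = 2, not 3  fails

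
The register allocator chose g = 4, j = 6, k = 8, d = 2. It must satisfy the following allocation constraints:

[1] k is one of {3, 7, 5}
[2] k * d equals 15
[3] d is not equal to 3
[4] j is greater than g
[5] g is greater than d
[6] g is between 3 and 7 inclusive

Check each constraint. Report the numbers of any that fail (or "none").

The assignment fails constraints 1 and 2.

[1] k = 8 is not in {3, 7, 5} — violated.
[2] k * d = 8 * 2 = 16, not 15 — violated.
[3] d = 2, and 2 ≠ 3 — OK.
[4] j = 6, g = 4; 6 > 4 — OK.
[5] g = 4, d = 2; 4 > 2 — OK.
[6] g = 4 lies in [3, 7] — OK.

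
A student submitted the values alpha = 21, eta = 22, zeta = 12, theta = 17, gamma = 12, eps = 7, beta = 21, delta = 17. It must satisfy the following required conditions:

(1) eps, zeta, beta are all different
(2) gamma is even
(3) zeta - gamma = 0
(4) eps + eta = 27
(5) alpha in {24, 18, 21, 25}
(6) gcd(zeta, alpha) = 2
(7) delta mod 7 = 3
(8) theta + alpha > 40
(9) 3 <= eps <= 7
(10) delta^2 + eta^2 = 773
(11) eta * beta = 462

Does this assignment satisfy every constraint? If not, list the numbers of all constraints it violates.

Constraints 4, 6, 8 do not hold.

(1) values 7, 12, 21 are pairwise distinct  yes
(2) gamma = 12 is even  yes
(3) zeta - gamma = 12 - 12 = 0  yes
(4) eps + eta = 7 + 22 = 29, not 27  no
(5) alpha = 21 is in {24, 18, 21, 25}  yes
(6) gcd(12, 21) = 3, not 2  no
(7) 17 mod 7 = 3  yes
(8) theta + alpha = 17 + 21 = 38; 38 ≤ 40, bound 40 not met  no
(9) eps = 7 lies in [3, 7]  yes
(10) delta^2 + eta^2 = 17^2 + 22^2 = 289 + 484 = 773  yes
(11) eta * beta = 22 * 21 = 462  yes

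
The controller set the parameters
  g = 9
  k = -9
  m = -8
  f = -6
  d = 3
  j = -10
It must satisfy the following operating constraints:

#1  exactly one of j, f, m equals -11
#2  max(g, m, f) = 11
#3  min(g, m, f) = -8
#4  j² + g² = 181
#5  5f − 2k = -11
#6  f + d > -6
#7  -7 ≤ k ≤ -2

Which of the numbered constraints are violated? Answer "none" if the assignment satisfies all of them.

#1 j=-10, f=-6, m=-8; 0 of them equal -11, not exactly one — violated.
#2 max(9, -8, -6) = 9, not 11 — violated.
#3 min(9, -8, -6) = -8 — OK.
#4 j² + g² = (-10)² + 9² = 100 + 81 = 181 — OK.
#5 5f − 2k = 5(-6) − 2(-9) = -12, not -11 — violated.
#6 f + d = -6 + 3 = -3; -3 > -6 — OK.
#7 k = -9 is outside [-7, -2] — violated.

Violated: 1, 2, 5, and 7.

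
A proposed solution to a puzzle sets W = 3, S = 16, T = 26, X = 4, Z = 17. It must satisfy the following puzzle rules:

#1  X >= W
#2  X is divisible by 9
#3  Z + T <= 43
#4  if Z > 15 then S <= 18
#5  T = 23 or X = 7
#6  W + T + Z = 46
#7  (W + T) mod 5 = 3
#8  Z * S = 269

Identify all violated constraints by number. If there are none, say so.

#1 X = 4, W = 3; 4 ≥ 3 — satisfied.
#2 4 = 9*0 + 4, so 9 does not divide 4 — violated.
#3 Z + T = 17 + 26 = 43; 43 ≤ 43 — satisfied.
#4 Z = 17 > 15, so we need S ≤ 18; S = 16 ≤ 18 — satisfied.
#5 T = 26 ≠ 23 and X = 4 ≠ 7; both disjuncts false — violated.
#6 W + T + Z = 3 + 26 + 17 = 46 — satisfied.
#7 W + T = 29; 29 mod 5 = 4, not 3 — violated.
#8 Z * S = 17 * 16 = 272, not 269 — violated.

No — constraints 2, 5, 7, and 8 are not satisfied.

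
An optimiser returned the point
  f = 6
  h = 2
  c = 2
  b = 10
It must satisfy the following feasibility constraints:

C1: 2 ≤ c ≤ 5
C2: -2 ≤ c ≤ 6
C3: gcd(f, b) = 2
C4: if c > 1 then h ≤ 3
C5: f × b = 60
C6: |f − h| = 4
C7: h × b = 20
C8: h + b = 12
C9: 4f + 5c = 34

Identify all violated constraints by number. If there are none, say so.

Yes — all constraints hold.

C1: c = 2 lies in [2, 5] — OK.
C2: c = 2 lies in [-2, 6] — OK.
C3: gcd(6, 10) = 2 — OK.
C4: c = 2 > 1, so we need h ≤ 3; h = 2 ≤ 3 — OK.
C5: f × b = 6 × 10 = 60 — OK.
C6: |6 − 2| = 4 — OK.
C7: h × b = 2 × 10 = 20 — OK.
C8: h + b = 2 + 10 = 12 — OK.
C9: 4f + 5c = 4(6) + 5(2) = 34 — OK.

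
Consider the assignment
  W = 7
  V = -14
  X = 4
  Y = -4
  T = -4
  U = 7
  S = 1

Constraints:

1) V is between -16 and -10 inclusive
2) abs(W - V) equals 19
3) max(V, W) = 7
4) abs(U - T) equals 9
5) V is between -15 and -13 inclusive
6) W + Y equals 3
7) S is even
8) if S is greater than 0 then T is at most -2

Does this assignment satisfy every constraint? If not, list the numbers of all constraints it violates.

The assignment fails constraints 2, 4, and 7.

1) V = -14 lies in [-16, -10]  ✓
2) abs(7 - (-14)) = 21, not 19  ✗
3) max(-14, 7) = 7  ✓
4) abs(7 - (-4)) = 11, not 9  ✗
5) V = -14 lies in [-15, -13]  ✓
6) W + Y = 7 + (-4) = 3  ✓
7) S = 1 is odd  ✗
8) S = 1 > 0, so we need T ≤ -2; T = -4 ≤ -2  ✓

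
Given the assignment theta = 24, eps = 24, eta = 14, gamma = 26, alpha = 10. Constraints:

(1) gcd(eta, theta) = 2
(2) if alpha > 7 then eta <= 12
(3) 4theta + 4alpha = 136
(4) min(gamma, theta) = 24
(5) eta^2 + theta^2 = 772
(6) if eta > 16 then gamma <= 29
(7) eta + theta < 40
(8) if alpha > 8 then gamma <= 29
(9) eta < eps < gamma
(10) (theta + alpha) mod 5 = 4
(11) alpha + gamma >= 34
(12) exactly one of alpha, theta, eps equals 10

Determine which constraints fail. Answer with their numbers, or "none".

No — constraint 2 is not satisfied.

(1) gcd(14, 24) = 2  true
(2) alpha = 10 > 7, so we need eta ≤ 12; but eta = 14 > 12  false
(3) 4theta + 4alpha = 4(24) + 4(10) = 136  true
(4) min(26, 24) = 24  true
(5) eta^2 + theta^2 = 14^2 + 24^2 = 196 + 576 = 772  true
(6) eta = 14, not > 16; antecedent false, conditional vacuously true  true
(7) eta + theta = 14 + 24 = 38; 38 < 40  true
(8) alpha = 10 > 8, so we need gamma ≤ 29; gamma = 26 ≤ 29  true
(9) values 14 < 24 < 26  true
(10) theta + alpha = 34; 34 mod 5 = 4  true
(11) alpha + gamma = 10 + 26 = 36; 36 ≥ 34  true
(12) alpha=10, theta=24, eps=24; 1 of them equals 10  true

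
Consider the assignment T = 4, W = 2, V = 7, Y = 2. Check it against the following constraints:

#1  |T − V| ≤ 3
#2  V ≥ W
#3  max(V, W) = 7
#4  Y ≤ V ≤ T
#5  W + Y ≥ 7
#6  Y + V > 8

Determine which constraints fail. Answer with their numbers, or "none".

Violated: 4 and 5.

#1 |4 − 7| = 3; 3 ≤ 3 — holds.
#2 V = 7, W = 2; 7 ≥ 2 — holds.
#3 max(7, 2) = 7 — holds.
#4 values 2, 7, 4; V = 7 is not ≤ T = 4 — does not hold.
#5 W + Y = 2 + 2 = 4; 4 < 7, bound 7 not met — does not hold.
#6 Y + V = 2 + 7 = 9; 9 > 8 — holds.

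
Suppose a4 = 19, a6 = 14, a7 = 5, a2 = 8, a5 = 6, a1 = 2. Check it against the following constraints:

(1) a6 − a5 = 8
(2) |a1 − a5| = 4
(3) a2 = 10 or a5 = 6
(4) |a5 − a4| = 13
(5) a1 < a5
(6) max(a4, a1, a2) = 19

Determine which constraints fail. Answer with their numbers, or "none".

(1) a6 − a5 = 14 − 6 = 8  ✔
(2) |2 − 6| = 4  ✔
(3) a2 = 8 ≠ 10, but a5 = 6 = 6 (second disjunct)  ✔
(4) |6 − 19| = 13  ✔
(5) a1 = 2, a5 = 6; 2 < 6  ✔
(6) max(19, 2, 8) = 19  ✔

None — every constraint holds.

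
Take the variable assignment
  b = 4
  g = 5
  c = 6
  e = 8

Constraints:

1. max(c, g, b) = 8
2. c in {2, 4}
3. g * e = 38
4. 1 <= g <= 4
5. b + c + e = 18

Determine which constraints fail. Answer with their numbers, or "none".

1. max(6, 5, 4) = 6, not 8 — violated.
2. c = 6 is not in {2, 4} — violated.
3. g * e = 5 * 8 = 40, not 38 — violated.
4. g = 5 is outside [1, 4] — violated.
5. b + c + e = 4 + 6 + 8 = 18 — OK.

Constraints 1, 2, 3, and 4 are violated.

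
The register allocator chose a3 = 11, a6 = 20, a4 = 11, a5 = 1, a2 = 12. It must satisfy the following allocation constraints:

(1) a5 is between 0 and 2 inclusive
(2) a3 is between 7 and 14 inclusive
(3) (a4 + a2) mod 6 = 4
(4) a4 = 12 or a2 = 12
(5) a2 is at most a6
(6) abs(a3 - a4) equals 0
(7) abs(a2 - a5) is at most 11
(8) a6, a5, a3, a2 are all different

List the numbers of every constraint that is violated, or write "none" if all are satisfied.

Constraint 3 is violated.

(1) a5 = 1 lies in [0, 2] — holds.
(2) a3 = 11 lies in [7, 14] — holds.
(3) a4 + a2 = 23; 23 mod 6 = 5, not 4 — fails.
(4) a4 = 11 ≠ 12, but a2 = 12 = 12 (second disjunct) — holds.
(5) a2 = 12, a6 = 20; 12 ≤ 20 — holds.
(6) abs(11 - 11) = 0 — holds.
(7) abs(12 - 1) = 11; 11 ≤ 11 — holds.
(8) values 20, 1, 11, 12 are pairwise distinct — holds.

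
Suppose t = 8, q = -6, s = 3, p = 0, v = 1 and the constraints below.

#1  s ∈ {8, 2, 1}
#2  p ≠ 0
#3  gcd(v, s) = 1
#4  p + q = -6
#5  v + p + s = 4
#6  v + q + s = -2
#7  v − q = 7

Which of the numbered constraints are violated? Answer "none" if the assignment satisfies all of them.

Constraints 1 and 2 do not hold.

#1 s = 3 is not in {8, 2, 1} — does not hold.
#2 p = 0, but 0 is required to differ — does not hold.
#3 gcd(1, 3) = 1 — holds.
#4 p + q = 0 + (-6) = -6 — holds.
#5 v + p + s = 1 + 0 + 3 = 4 — holds.
#6 v + q + s = 1 + (-6) + 3 = -2 — holds.
#7 v − q = 1 − (-6) = 7 — holds.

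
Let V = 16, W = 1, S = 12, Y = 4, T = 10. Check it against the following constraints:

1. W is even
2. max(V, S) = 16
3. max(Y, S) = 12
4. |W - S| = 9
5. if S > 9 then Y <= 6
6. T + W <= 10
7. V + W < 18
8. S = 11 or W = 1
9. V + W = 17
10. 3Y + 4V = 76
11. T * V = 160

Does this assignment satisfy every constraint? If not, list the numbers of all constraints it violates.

1. W = 1 is odd — violated.
2. max(16, 12) = 16 — OK.
3. max(4, 12) = 12 — OK.
4. |1 - 12| = 11, not 9 — violated.
5. S = 12 > 9, so we need Y ≤ 6; Y = 4 ≤ 6 — OK.
6. T + W = 10 + 1 = 11; 11 > 10, bound 10 not met — violated.
7. V + W = 16 + 1 = 17; 17 < 18 — OK.
8. S = 12 ≠ 11, but W = 1 = 1 (second disjunct) — OK.
9. V + W = 16 + 1 = 17 — OK.
10. 3Y + 4V = 3(4) + 4(16) = 76 — OK.
11. T * V = 10 * 16 = 160 — OK.

Constraints 1, 4, and 6 do not hold.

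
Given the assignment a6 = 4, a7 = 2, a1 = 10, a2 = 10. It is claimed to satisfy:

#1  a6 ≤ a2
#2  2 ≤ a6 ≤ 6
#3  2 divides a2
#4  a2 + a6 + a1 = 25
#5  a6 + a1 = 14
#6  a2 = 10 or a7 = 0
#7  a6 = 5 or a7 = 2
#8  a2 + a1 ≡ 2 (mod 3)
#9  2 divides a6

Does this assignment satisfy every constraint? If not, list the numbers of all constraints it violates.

#1 a6 = 4, a2 = 10; 4 ≤ 10 — OK.
#2 a6 = 4 lies in [2, 6] — OK.
#3 10 / 2 = 5, so 2 divides 10 — OK.
#4 a2 + a6 + a1 = 10 + 4 + 10 = 24, not 25 — violated.
#5 a6 + a1 = 4 + 10 = 14 — OK.
#6 a2 = 10 = 10 (first disjunct) — OK.
#7 a6 = 4 ≠ 5, but a7 = 2 = 2 (second disjunct) — OK.
#8 a2 + a1 = 20; 20 mod 3 = 2 — OK.
#9 4 / 2 = 2, so 2 divides 4 — OK.

Constraint 4 does not hold.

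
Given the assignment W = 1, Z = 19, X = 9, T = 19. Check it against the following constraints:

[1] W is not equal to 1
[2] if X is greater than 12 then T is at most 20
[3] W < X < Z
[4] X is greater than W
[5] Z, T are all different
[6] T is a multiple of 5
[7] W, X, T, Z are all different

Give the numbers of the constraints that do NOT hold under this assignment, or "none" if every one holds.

[1] W = 1, but 1 is required to differ  FAIL
[2] X = 9, not > 12; antecedent false, conditional vacuously true  OK
[3] values 1 < 9 < 19  OK
[4] X = 9, W = 1; 9 > 1  OK
[5] Z = T = 19, not all different  FAIL
[6] 19 = 5*3 + 4, so 5 does not divide 19  FAIL
[7] T = Z = 19, not all different  FAIL

Constraints 1, 5, 6, and 7 do not hold.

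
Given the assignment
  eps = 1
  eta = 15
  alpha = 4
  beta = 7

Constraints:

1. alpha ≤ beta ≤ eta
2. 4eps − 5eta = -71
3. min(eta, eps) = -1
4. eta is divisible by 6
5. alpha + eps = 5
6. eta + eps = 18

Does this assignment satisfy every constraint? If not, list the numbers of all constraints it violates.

The assignment fails constraints 3, 4, and 6.

1. values 4 ≤ 7 ≤ 15 — holds.
2. 4eps − 5eta = 4(1) − 5(15) = -71 — holds.
3. min(15, 1) = 1, not -1 — does not hold.
4. 15 = 6×2 + 3, so 6 does not divide 15 — does not hold.
5. alpha + eps = 4 + 1 = 5 — holds.
6. eta + eps = 15 + 1 = 16, not 18 — does not hold.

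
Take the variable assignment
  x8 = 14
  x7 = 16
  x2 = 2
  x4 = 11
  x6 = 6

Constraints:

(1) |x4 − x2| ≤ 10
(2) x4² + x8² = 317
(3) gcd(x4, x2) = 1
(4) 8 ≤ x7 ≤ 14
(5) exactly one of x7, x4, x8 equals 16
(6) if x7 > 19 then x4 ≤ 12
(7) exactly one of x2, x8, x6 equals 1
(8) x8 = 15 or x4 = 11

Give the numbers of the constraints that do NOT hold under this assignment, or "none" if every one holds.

Constraints 4, 7 do not hold.

(1) |11 − 2| = 9; 9 ≤ 10  ✓
(2) x4² + x8² = 11² + 14² = 121 + 196 = 317  ✓
(3) gcd(11, 2) = 1  ✓
(4) x7 = 16 is outside [8, 14]  ✗
(5) x7=16, x4=11, x8=14; 1 of them equals 16  ✓
(6) x7 = 16, not > 19; antecedent false, conditional vacuously true  ✓
(7) x2=2, x8=14, x6=6; 0 of them equal 1, not exactly one  ✗
(8) x8 = 14 ≠ 15, but x4 = 11 = 11 (second disjunct)  ✓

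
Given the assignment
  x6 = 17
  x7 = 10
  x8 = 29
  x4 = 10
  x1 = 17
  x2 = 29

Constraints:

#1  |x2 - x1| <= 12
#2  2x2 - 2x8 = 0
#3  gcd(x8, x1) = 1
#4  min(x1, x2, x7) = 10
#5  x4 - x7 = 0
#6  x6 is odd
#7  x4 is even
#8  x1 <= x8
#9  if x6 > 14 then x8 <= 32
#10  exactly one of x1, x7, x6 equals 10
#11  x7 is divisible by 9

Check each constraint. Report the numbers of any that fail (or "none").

#1 |29 - 17| = 12; 12 ≤ 12 — OK.
#2 2x2 - 2x8 = 2(29) - 2(29) = 0 — OK.
#3 gcd(29, 17) = 1 — OK.
#4 min(17, 29, 10) = 10 — OK.
#5 x4 - x7 = 10 - 10 = 0 — OK.
#6 x6 = 17 is odd — OK.
#7 x4 = 10 is even — OK.
#8 x1 = 17, x8 = 29; 17 ≤ 29 — OK.
#9 x6 = 17 > 14, so we need x8 ≤ 32; x8 = 29 ≤ 32 — OK.
#10 x1=17, x7=10, x6=17; 1 of them equals 10 — OK.
#11 10 = 9*1 + 1, so 9 does not divide 10 — violated.

The assignment fails constraint 11.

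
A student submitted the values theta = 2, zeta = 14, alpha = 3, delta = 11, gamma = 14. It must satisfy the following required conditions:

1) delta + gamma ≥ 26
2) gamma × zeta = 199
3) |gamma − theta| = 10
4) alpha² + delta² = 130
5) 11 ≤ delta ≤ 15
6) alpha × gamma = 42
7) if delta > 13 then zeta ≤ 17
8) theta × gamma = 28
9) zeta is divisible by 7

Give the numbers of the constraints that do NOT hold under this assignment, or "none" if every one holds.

1) delta + gamma = 11 + 14 = 25; 25 < 26, bound 26 not met — violated.
2) gamma × zeta = 14 × 14 = 196, not 199 — violated.
3) |14 − 2| = 12, not 10 — violated.
4) alpha² + delta² = 3² + 11² = 9 + 121 = 130 — satisfied.
5) delta = 11 lies in [11, 15] — satisfied.
6) alpha × gamma = 3 × 14 = 42 — satisfied.
7) delta = 11, not > 13; antecedent false, conditional vacuously true — satisfied.
8) theta × gamma = 2 × 14 = 28 — satisfied.
9) 14 / 7 = 2, so 7 divides 14 — satisfied.

Violated: 1, 2, and 3.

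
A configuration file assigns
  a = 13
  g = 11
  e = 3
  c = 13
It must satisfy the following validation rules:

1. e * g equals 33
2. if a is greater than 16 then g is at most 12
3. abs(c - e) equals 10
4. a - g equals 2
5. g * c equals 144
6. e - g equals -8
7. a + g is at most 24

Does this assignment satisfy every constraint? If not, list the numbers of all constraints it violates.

Constraint 5 does not hold.

1. e * g = 3 * 11 = 33 — satisfied.
2. a = 13, not > 16; antecedent false, conditional vacuously true — satisfied.
3. abs(13 - 3) = 10 — satisfied.
4. a - g = 13 - 11 = 2 — satisfied.
5. g * c = 11 * 13 = 143, not 144 — violated.
6. e - g = 3 - 11 = -8 — satisfied.
7. a + g = 13 + 11 = 24; 24 ≤ 24 — satisfied.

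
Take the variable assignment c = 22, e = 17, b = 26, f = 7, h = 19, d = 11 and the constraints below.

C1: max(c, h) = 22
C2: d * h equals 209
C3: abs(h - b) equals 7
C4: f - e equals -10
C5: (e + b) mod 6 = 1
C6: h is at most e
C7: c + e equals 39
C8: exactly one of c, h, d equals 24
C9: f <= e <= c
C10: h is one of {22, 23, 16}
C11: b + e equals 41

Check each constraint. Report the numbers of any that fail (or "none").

C1: max(22, 19) = 22  true
C2: d * h = 11 * 19 = 209  true
C3: abs(19 - 26) = 7  true
C4: f - e = 7 - 17 = -10  true
C5: e + b = 43; 43 mod 6 = 1  true
C6: h = 19, e = 17; 19 > 17 (want ≤)  false
C7: c + e = 22 + 17 = 39  true
C8: c=22, h=19, d=11; 0 of them equal 24, not exactly one  false
C9: values 7 <= 17 <= 22  true
C10: h = 19 is not in {22, 23, 16}  false
C11: b + e = 26 + 17 = 43, not 41  false

Violated: 6, 8, 10, 11.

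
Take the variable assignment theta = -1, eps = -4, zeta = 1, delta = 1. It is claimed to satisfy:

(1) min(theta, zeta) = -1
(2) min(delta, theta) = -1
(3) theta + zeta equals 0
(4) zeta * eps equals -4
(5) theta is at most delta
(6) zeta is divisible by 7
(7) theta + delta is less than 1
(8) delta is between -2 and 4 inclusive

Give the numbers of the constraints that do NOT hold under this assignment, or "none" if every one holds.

(1) min(-1, 1) = -1  true
(2) min(1, -1) = -1  true
(3) theta + zeta = -1 + 1 = 0  true
(4) zeta * eps = 1 * (-4) = -4  true
(5) theta = -1, delta = 1; -1 ≤ 1  true
(6) 1 = 7*0 + 1, so 7 does not divide 1  false
(7) theta + delta = -1 + 1 = 0; 0 < 1  true
(8) delta = 1 lies in [-2, 4]  true

The assignment fails constraint 6.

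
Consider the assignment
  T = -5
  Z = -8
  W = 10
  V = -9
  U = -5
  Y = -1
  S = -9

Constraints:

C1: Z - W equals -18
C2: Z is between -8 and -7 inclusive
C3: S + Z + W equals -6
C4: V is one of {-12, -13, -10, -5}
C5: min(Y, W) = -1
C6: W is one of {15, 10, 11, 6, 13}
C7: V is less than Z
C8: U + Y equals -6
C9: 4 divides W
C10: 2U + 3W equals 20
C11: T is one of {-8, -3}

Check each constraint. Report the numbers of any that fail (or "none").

Constraints 3, 4, 9, 11 are violated.

C1: Z - W = -8 - 10 = -18  holds
C2: Z = -8 lies in [-8, -7]  holds
C3: S + Z + W = -9 + (-8) + 10 = -7, not -6  fails
C4: V = -9 is not in {-12, -13, -10, -5}  fails
C5: min(-1, 10) = -1  holds
C6: W = 10 is in {15, 10, 11, 6, 13}  holds
C7: V = -9, Z = -8; -9 < -8  holds
C8: U + Y = -5 + (-1) = -6  holds
C9: 10 = 4*2 + 2, so 4 does not divide 10  fails
C10: 2U + 3W = 2(-5) + 3(10) = 20  holds
C11: T = -5 is not in {-8, -3}  fails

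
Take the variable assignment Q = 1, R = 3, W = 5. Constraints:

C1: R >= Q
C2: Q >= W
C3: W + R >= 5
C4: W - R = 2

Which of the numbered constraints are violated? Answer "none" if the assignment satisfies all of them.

C1: R = 3, Q = 1; 3 ≥ 1 — OK.
C2: Q = 1, W = 5; 1 < 5 (want ≥) — violated.
C3: W + R = 5 + 3 = 8; 8 ≥ 5 — OK.
C4: W - R = 5 - 3 = 2 — OK.

Violated: 2.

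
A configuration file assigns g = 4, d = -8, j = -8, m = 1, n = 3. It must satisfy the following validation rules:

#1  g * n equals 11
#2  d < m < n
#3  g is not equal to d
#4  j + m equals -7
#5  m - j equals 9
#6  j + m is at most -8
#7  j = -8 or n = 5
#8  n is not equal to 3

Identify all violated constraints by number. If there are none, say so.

#1 g * n = 4 * 3 = 12, not 11  fails
#2 values -8 < 1 < 3  holds
#3 g = 4, d = -8; distinct  holds
#4 j + m = -8 + 1 = -7  holds
#5 m - j = 1 - (-8) = 9  holds
#6 j + m = -8 + 1 = -7; -7 > -8, bound -8 not met  fails
#7 j = -8 = -8 (first disjunct)  holds
#8 n = 3, but 3 is required to differ  fails

Constraints 1, 6, 8 are violated.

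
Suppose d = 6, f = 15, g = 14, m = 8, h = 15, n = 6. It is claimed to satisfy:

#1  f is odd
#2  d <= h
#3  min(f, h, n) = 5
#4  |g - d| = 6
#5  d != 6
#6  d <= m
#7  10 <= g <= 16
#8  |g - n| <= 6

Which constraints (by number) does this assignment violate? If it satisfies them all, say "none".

#1 f = 15 is odd  true
#2 d = 6, h = 15; 6 ≤ 15  true
#3 min(15, 15, 6) = 6, not 5  false
#4 |14 - 6| = 8, not 6  false
#5 d = 6, but 6 is required to differ  false
#6 d = 6, m = 8; 6 ≤ 8  true
#7 g = 14 lies in [10, 16]  true
#8 |14 - 6| = 8; 8 > 6, exceeds bound 6  false

No — constraints 3, 4, 5, 8 are not satisfied.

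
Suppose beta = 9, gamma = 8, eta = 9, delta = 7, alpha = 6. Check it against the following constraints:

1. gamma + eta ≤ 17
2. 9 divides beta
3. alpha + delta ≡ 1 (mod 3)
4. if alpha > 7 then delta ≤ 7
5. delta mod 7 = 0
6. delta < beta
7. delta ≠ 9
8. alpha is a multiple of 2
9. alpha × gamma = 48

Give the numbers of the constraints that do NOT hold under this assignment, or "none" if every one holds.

1. gamma + eta = 8 + 9 = 17; 17 ≤ 17  ✔
2. 9 / 9 = 1, so 9 divides 9  ✔
3. alpha + delta = 13; 13 mod 3 = 1  ✔
4. alpha = 6, not > 7; antecedent false, conditional vacuously true  ✔
5. 7 mod 7 = 0  ✔
6. delta = 7, beta = 9; 7 < 9  ✔
7. delta = 7, and 7 ≠ 9  ✔
8. 6 / 2 = 3, so 2 divides 6  ✔
9. alpha × gamma = 6 × 8 = 48  ✔

No violations.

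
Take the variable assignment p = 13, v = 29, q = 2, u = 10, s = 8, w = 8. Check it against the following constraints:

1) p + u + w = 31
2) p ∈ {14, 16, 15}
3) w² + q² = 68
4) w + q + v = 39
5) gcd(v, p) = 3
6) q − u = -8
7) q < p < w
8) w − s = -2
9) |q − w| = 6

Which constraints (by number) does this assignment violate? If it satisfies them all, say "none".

Violated: 2, 5, 7, and 8.

1) p + u + w = 13 + 10 + 8 = 31 — satisfied.
2) p = 13 is not in {14, 16, 15} — violated.
3) w² + q² = 8² + 2² = 64 + 4 = 68 — satisfied.
4) w + q + v = 8 + 2 + 29 = 39 — satisfied.
5) gcd(29, 13) = 1, not 3 — violated.
6) q − u = 2 − 10 = -8 — satisfied.
7) values 2, 13, 8; p = 13 is not < w = 8 — violated.
8) w − s = 8 − 8 = 0, not -2 — violated.
9) |2 − 8| = 6 — satisfied.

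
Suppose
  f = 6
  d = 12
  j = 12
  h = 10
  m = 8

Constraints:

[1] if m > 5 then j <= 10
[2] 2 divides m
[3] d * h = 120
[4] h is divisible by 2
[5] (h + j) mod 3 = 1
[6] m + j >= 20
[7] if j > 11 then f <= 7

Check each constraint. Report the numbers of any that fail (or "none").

[1] m = 8 > 5, so we need j ≤ 10; but j = 12 > 10  fails
[2] 8 / 2 = 4, so 2 divides 8  holds
[3] d * h = 12 * 10 = 120  holds
[4] 10 / 2 = 5, so 2 divides 10  holds
[5] h + j = 22; 22 mod 3 = 1  holds
[6] m + j = 8 + 12 = 20; 20 ≥ 20  holds
[7] j = 12 > 11, so we need f ≤ 7; f = 6 ≤ 7  holds

No — constraint 1 is not satisfied.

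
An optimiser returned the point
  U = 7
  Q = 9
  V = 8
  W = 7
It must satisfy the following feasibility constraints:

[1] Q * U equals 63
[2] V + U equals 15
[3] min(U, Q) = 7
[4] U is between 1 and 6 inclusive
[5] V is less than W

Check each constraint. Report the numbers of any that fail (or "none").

Constraints 4 and 5 do not hold.

[1] Q * U = 9 * 7 = 63 — satisfied.
[2] V + U = 8 + 7 = 15 — satisfied.
[3] min(7, 9) = 7 — satisfied.
[4] U = 7 is outside [1, 6] — violated.
[5] V = 8, W = 7; 8 ≥ 7 (want <) — violated.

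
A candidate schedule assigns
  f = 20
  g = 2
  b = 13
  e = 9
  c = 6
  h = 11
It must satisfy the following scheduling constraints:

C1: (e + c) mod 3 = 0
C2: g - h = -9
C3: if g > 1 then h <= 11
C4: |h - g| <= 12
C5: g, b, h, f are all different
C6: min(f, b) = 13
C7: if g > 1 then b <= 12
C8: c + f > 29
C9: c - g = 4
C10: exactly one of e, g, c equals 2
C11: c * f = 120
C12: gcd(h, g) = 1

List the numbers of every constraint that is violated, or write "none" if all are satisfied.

No — constraints 7 and 8 are not satisfied.

C1: e + c = 15; 15 mod 3 = 0 — OK.
C2: g - h = 2 - 11 = -9 — OK.
C3: g = 2 > 1, so we need h ≤ 11; h = 11 ≤ 11 — OK.
C4: |11 - 2| = 9; 9 ≤ 12 — OK.
C5: values 2, 13, 11, 20 are pairwise distinct — OK.
C6: min(20, 13) = 13 — OK.
C7: g = 2 > 1, so we need b ≤ 12; but b = 13 > 12 — violated.
C8: c + f = 6 + 20 = 26; 26 ≤ 29, bound 29 not met — violated.
C9: c - g = 6 - 2 = 4 — OK.
C10: e=9, g=2, c=6; 1 of them equals 2 — OK.
C11: c * f = 6 * 20 = 120 — OK.
C12: gcd(11, 2) = 1 — OK.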